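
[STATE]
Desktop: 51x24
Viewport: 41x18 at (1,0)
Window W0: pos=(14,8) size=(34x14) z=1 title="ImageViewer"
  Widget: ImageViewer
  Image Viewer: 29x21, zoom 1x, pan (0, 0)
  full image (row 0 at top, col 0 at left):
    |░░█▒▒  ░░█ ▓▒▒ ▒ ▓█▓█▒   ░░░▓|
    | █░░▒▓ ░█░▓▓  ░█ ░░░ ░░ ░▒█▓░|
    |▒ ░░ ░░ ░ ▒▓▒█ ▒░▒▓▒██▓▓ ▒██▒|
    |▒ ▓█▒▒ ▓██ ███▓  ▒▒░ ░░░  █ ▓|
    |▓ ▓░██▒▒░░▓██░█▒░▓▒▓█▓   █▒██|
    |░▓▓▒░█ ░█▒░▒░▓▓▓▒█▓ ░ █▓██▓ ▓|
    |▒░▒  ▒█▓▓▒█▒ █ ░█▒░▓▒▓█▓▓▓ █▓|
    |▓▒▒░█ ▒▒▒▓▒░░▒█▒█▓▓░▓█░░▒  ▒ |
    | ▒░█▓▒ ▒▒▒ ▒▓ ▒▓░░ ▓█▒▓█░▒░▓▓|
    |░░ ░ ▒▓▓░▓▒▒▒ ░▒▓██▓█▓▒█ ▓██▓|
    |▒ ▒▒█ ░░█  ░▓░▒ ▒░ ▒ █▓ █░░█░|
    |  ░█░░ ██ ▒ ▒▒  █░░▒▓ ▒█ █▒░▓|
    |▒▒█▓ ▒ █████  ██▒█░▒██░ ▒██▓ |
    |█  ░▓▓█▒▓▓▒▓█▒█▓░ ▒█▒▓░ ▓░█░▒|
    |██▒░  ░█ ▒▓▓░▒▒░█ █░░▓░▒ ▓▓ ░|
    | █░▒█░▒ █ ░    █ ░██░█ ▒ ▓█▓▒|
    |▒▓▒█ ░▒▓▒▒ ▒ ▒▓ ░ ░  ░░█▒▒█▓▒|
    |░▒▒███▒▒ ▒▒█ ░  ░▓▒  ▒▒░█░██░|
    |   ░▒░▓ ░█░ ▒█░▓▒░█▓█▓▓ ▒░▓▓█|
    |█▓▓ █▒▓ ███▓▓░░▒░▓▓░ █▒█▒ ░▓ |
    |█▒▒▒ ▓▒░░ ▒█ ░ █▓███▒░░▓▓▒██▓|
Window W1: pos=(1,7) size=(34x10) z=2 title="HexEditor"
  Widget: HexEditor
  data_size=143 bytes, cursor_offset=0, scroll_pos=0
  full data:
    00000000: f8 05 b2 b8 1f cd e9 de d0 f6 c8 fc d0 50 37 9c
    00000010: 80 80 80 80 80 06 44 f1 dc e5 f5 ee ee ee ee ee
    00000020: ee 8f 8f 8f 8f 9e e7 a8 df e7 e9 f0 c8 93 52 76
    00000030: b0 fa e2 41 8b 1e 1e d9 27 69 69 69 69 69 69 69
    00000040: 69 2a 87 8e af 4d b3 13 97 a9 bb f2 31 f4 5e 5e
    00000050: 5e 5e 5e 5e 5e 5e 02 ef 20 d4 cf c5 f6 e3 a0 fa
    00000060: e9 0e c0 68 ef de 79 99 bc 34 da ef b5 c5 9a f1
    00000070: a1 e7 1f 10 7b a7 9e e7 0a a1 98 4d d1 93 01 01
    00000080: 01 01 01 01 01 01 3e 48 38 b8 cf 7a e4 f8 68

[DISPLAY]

                                         
                                         
                                         
                                         
                                         
                                         
                                         
┏━━━━━━━━━━━━━━━━━━━━━━━━━━━━━━━━┓       
┃ HexEditor                      ┃━━━━━━━
┠────────────────────────────────┨       
┃00000000  F8 05 b2 b8 1f cd e9 d┃───────
┃00000010  80 80 80 80 80 06 44 f┃█▒   ░░
┃00000020  ee 8f 8f 8f 8f 9e e7 a┃ ░░ ░▒█
┃00000030  b0 fa e2 41 8b 1e 1e d┃██▓▓ ▒█
┃00000040  69 2a 87 8e af 4d b3 1┃ ░░░  █
┃00000050  5e 5e 5e 5e 5e 5e 02 e┃█▓   █▒
┗━━━━━━━━━━━━━━━━━━━━━━━━━━━━━━━━┛░ █▓██▓
             ┃▒░▒  ▒█▓▓▒█▒ █ ░█▒░▓▒▓█▓▓▓ 


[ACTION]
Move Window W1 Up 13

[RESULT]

┏━━━━━━━━━━━━━━━━━━━━━━━━━━━━━━━━┓       
┃ HexEditor                      ┃       
┠────────────────────────────────┨       
┃00000000  F8 05 b2 b8 1f cd e9 d┃       
┃00000010  80 80 80 80 80 06 44 f┃       
┃00000020  ee 8f 8f 8f 8f 9e e7 a┃       
┃00000030  b0 fa e2 41 8b 1e 1e d┃       
┃00000040  69 2a 87 8e af 4d b3 1┃       
┃00000050  5e 5e 5e 5e 5e 5e 02 e┃━━━━━━━
┗━━━━━━━━━━━━━━━━━━━━━━━━━━━━━━━━┛       
             ┠───────────────────────────
             ┃░░█▒▒  ░░█ ▓▒▒ ▒ ▓█▓█▒   ░░
             ┃ █░░▒▓ ░█░▓▓  ░█ ░░░ ░░ ░▒█
             ┃▒ ░░ ░░ ░ ▒▓▒█ ▒░▒▓▒██▓▓ ▒█
             ┃▒ ▓█▒▒ ▓██ ███▓  ▒▒░ ░░░  █
             ┃▓ ▓░██▒▒░░▓██░█▒░▓▒▓█▓   █▒
             ┃░▓▓▒░█ ░█▒░▒░▓▓▓▒█▓ ░ █▓██▓
             ┃▒░▒  ▒█▓▓▒█▒ █ ░█▒░▓▒▓█▓▓▓ 


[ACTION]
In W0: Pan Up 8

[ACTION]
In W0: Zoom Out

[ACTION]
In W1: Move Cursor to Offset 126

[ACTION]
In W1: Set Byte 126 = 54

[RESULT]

┏━━━━━━━━━━━━━━━━━━━━━━━━━━━━━━━━┓       
┃ HexEditor                      ┃       
┠────────────────────────────────┨       
┃00000000  f8 05 b2 b8 1f cd e9 d┃       
┃00000010  80 80 80 80 80 06 44 f┃       
┃00000020  ee 8f 8f 8f 8f 9e e7 a┃       
┃00000030  b0 fa e2 41 8b 1e 1e d┃       
┃00000040  69 2a 87 8e af 4d b3 1┃       
┃00000050  5e 5e 5e 5e 5e 5e 02 e┃━━━━━━━
┗━━━━━━━━━━━━━━━━━━━━━━━━━━━━━━━━┛       
             ┠───────────────────────────
             ┃░░█▒▒  ░░█ ▓▒▒ ▒ ▓█▓█▒   ░░
             ┃ █░░▒▓ ░█░▓▓  ░█ ░░░ ░░ ░▒█
             ┃▒ ░░ ░░ ░ ▒▓▒█ ▒░▒▓▒██▓▓ ▒█
             ┃▒ ▓█▒▒ ▓██ ███▓  ▒▒░ ░░░  █
             ┃▓ ▓░██▒▒░░▓██░█▒░▓▒▓█▓   █▒
             ┃░▓▓▒░█ ░█▒░▒░▓▓▓▒█▓ ░ █▓██▓
             ┃▒░▒  ▒█▓▓▒█▒ █ ░█▒░▓▒▓█▓▓▓ 


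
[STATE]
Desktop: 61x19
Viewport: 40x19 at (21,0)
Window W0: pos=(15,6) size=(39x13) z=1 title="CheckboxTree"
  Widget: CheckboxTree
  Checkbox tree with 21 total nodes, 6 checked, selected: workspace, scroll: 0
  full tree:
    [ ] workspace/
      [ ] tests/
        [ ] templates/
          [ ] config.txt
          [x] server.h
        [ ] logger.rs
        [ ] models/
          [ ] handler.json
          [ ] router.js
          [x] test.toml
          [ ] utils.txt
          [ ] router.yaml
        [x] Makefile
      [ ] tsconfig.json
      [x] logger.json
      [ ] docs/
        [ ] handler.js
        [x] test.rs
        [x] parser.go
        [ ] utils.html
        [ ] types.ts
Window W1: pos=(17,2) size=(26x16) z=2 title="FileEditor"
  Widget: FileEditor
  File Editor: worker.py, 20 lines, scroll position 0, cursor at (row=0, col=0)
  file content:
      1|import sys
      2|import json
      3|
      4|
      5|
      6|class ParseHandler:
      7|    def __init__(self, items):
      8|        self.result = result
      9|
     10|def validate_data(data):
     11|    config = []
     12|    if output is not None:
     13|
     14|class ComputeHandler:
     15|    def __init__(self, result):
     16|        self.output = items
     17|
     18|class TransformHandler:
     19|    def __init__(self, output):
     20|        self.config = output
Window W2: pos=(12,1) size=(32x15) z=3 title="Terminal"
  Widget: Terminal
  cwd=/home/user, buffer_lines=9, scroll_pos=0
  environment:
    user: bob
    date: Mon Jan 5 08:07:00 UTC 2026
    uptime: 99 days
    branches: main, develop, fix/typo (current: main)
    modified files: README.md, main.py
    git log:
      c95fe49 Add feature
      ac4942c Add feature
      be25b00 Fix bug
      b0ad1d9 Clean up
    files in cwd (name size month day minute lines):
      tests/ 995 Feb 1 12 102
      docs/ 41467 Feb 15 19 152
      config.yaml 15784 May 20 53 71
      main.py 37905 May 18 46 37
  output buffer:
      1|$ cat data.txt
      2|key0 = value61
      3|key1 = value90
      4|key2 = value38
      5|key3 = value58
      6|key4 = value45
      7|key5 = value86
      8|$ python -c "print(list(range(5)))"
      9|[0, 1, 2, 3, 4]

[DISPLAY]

                                        
━━━━━━━━━━━━━━━━━━━━━━┓                 
l                     ┃                 
──────────────────────┨                 
ta.txt                ┃                 
alue61                ┃                 
alue90                ┃━━━━━━━━━┓       
alue38                ┃         ┃       
alue58                ┃─────────┨       
alue45                ┃         ┃       
alue86                ┃         ┃       
 -c "print(list(range(┃         ┃       
, 3, 4]               ┃         ┃       
                      ┃         ┃       
                      ┃         ┃       
━━━━━━━━━━━━━━━━━━━━━━┛         ┃       
 if output is not No▼┃          ┃       
━━━━━━━━━━━━━━━━━━━━━┛          ┃       
━━━━━━━━━━━━━━━━━━━━━━━━━━━━━━━━┛       


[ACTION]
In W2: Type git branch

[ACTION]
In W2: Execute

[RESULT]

                                        
━━━━━━━━━━━━━━━━━━━━━━┓                 
l                     ┃                 
──────────────────────┨                 
alue38                ┃                 
alue58                ┃                 
alue45                ┃━━━━━━━━━┓       
alue86                ┃         ┃       
 -c "print(list(range(┃─────────┨       
, 3, 4]               ┃         ┃       
anch                  ┃         ┃       
                      ┃         ┃       
p                     ┃         ┃       
po                    ┃         ┃       
                      ┃         ┃       
━━━━━━━━━━━━━━━━━━━━━━┛         ┃       
 if output is not No▼┃          ┃       
━━━━━━━━━━━━━━━━━━━━━┛          ┃       
━━━━━━━━━━━━━━━━━━━━━━━━━━━━━━━━┛       


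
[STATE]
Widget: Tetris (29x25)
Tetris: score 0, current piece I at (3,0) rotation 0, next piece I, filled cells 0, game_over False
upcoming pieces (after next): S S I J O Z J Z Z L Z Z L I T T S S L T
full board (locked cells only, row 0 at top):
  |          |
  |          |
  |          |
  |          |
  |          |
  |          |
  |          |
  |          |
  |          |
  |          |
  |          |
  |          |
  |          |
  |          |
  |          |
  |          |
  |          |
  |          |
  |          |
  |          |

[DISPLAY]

   ████   │Next:             
          │████              
          │                  
          │                  
          │                  
          │                  
          │Score:            
          │0                 
          │                  
          │                  
          │                  
          │                  
          │                  
          │                  
          │                  
          │                  
          │                  
          │                  
          │                  
          │                  
          │                  
          │                  
          │                  
          │                  
          │                  


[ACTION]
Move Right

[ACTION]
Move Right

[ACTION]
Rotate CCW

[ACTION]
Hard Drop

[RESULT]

   ████   │Next:             
          │ ░░               
          │░░                
          │                  
          │                  
          │                  
          │Score:            
          │0                 
          │                  
          │                  
          │                  
          │                  
          │                  
          │                  
          │                  
          │                  
     █    │                  
     █    │                  
     █    │                  
     █    │                  
          │                  
          │                  
          │                  
          │                  
          │                  


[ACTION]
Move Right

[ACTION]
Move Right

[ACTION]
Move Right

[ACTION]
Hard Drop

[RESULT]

    ░░    │Next:             
   ░░     │ ░░               
          │░░                
          │                  
          │                  
          │                  
          │Score:            
          │0                 
          │                  
          │                  
          │                  
          │                  
          │                  
          │                  
          │                  
          │                  
     █    │                  
     █    │                  
     █    │                  
     █████│                  
          │                  
          │                  
          │                  
          │                  
          │                  


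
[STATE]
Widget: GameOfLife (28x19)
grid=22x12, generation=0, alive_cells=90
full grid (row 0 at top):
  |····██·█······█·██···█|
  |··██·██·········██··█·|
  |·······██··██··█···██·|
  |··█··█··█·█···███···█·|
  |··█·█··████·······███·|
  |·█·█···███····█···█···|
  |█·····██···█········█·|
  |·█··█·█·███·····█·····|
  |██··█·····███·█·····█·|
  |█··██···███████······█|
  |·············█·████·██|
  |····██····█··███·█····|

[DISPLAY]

Gen: 0                      
····██·█······█·██···█      
··██·██·········██··█·      
·······██··██··█···██·      
··█··█··█·█···███···█·      
··█·█··████·······███·      
·█·█···███····█···█···      
█·····██···█········█·      
·█··█·█·███·····█·····      
██··█·····███·█·····█·      
█··██···███████······█      
·············█·████·██      
····██····█··███·█····      
                            
                            
                            
                            
                            
                            


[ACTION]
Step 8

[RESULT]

Gen: 8                      
·············████·····      
····██·····██····█····      
···██·██·██····██····█      
··█········████·█····█      
···█·█··············█·      
······██··█····█··█···      
········█·····█··█····      
····█·█········██·····      
····█·█···············      
·······█···········█··      
·····█·█··········█·█·      
·····██···············      
                            
                            
                            
                            
                            
                            


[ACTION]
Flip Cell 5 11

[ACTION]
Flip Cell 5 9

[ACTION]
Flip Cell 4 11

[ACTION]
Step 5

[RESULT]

Gen: 13                     
···············██·····      
·······████···██·█····      
···██···███····███····      
···███····██···███····      
····████···███·██·····      
·······███·█████······      
·········██···███·····      
·········█············      
····█····█············      
····█·················      
···█····█·············      
····████··············      
                            
                            
                            
                            
                            
                            


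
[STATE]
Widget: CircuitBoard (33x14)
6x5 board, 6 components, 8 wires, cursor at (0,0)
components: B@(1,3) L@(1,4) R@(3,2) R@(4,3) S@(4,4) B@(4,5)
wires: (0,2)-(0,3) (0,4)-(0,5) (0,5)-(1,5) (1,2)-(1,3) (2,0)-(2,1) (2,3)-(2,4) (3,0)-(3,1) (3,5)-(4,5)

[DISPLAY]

   0 1 2 3 4 5                   
0  [.]      · ─ ·   · ─ ·        
                        │        
1           · ─ B   L   ·        
                                 
2   · ─ ·       · ─ ·            
                                 
3   · ─ ·   R           ·        
                        │        
4               R   S   B        
Cursor: (0,0)                    
                                 
                                 
                                 


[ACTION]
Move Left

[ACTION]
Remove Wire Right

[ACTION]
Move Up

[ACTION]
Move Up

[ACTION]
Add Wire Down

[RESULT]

   0 1 2 3 4 5                   
0  [.]      · ─ ·   · ─ ·        
    │                   │        
1   ·       · ─ B   L   ·        
                                 
2   · ─ ·       · ─ ·            
                                 
3   · ─ ·   R           ·        
                        │        
4               R   S   B        
Cursor: (0,0)                    
                                 
                                 
                                 


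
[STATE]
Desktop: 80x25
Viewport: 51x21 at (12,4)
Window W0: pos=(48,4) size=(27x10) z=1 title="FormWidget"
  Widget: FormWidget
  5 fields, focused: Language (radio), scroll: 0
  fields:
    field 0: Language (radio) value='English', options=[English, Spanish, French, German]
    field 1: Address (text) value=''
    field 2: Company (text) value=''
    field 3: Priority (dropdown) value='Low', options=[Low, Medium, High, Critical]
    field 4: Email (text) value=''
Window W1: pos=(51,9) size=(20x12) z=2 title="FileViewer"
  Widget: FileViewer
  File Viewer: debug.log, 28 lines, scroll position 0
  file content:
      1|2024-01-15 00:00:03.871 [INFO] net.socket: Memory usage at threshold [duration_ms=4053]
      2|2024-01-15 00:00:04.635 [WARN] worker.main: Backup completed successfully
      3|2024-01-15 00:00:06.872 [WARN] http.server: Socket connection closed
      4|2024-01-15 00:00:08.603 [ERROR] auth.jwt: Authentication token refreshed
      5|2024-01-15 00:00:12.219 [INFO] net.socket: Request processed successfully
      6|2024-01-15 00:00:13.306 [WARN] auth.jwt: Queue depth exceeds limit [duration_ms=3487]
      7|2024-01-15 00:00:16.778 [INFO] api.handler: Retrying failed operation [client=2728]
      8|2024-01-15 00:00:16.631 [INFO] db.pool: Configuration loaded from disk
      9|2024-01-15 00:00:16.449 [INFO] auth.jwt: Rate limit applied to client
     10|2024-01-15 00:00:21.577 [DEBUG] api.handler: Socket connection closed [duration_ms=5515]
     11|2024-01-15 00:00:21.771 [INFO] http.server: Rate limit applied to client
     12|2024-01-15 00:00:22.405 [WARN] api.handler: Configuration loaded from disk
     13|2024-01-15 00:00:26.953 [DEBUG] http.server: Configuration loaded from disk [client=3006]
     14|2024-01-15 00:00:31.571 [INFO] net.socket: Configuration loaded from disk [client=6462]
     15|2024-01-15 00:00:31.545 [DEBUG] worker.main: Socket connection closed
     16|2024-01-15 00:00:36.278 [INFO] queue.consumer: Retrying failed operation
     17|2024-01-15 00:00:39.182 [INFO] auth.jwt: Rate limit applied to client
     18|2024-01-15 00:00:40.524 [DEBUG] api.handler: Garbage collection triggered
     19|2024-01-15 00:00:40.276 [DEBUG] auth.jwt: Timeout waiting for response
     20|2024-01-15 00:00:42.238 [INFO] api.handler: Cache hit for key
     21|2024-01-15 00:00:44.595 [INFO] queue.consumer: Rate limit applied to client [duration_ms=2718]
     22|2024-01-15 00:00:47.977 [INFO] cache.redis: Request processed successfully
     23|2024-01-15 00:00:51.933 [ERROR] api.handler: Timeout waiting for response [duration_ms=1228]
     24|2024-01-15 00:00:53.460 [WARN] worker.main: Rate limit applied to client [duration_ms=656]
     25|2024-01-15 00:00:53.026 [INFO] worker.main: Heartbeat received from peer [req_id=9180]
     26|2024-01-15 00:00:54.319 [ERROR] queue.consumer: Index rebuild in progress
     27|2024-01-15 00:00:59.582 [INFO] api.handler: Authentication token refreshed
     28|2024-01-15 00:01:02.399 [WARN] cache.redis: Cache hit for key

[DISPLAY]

                                    ┏━━━━━━━━━━━━━━
                                    ┃ FormWidget   
                                    ┠──────────────
                                    ┃> Language:   
                                    ┃  Address:    
                                    ┃  ┏━━━━━━━━━━━
                                    ┃  ┃ FileViewer
                                    ┃  ┠───────────
                                    ┃  ┃2024-01-15 
                                    ┗━━┃2024-01-15 
                                       ┃2024-01-15 
                                       ┃2024-01-15 
                                       ┃2024-01-15 
                                       ┃2024-01-15 
                                       ┃2024-01-15 
                                       ┃2024-01-15 
                                       ┗━━━━━━━━━━━
                                                   
                                                   
                                                   
                                                   


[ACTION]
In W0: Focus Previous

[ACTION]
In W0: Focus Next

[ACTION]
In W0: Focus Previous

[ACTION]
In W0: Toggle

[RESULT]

                                    ┏━━━━━━━━━━━━━━
                                    ┃ FormWidget   
                                    ┠──────────────
                                    ┃  Language:   
                                    ┃  Address:    
                                    ┃  ┏━━━━━━━━━━━
                                    ┃  ┃ FileViewer
                                    ┃> ┠───────────
                                    ┃  ┃2024-01-15 
                                    ┗━━┃2024-01-15 
                                       ┃2024-01-15 
                                       ┃2024-01-15 
                                       ┃2024-01-15 
                                       ┃2024-01-15 
                                       ┃2024-01-15 
                                       ┃2024-01-15 
                                       ┗━━━━━━━━━━━
                                                   
                                                   
                                                   
                                                   


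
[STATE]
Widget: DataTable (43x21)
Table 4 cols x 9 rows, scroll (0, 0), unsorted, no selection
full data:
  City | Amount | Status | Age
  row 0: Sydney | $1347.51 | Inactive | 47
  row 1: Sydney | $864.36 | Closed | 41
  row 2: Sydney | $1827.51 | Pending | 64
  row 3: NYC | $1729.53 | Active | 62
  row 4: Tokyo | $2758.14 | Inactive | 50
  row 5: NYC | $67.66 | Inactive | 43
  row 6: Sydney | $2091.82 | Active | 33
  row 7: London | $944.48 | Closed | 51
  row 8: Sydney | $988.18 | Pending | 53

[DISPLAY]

City  │Amount  │Status  │Age               
──────┼────────┼────────┼───               
Sydney│$1347.51│Inactive│47                
Sydney│$864.36 │Closed  │41                
Sydney│$1827.51│Pending │64                
NYC   │$1729.53│Active  │62                
Tokyo │$2758.14│Inactive│50                
NYC   │$67.66  │Inactive│43                
Sydney│$2091.82│Active  │33                
London│$944.48 │Closed  │51                
Sydney│$988.18 │Pending │53                
                                           
                                           
                                           
                                           
                                           
                                           
                                           
                                           
                                           
                                           


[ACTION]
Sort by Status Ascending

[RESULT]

City  │Amount  │Status ▲│Age               
──────┼────────┼────────┼───               
NYC   │$1729.53│Active  │62                
Sydney│$2091.82│Active  │33                
Sydney│$864.36 │Closed  │41                
London│$944.48 │Closed  │51                
Sydney│$1347.51│Inactive│47                
Tokyo │$2758.14│Inactive│50                
NYC   │$67.66  │Inactive│43                
Sydney│$1827.51│Pending │64                
Sydney│$988.18 │Pending │53                
                                           
                                           
                                           
                                           
                                           
                                           
                                           
                                           
                                           
                                           


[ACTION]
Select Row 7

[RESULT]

City  │Amount  │Status ▲│Age               
──────┼────────┼────────┼───               
NYC   │$1729.53│Active  │62                
Sydney│$2091.82│Active  │33                
Sydney│$864.36 │Closed  │41                
London│$944.48 │Closed  │51                
Sydney│$1347.51│Inactive│47                
Tokyo │$2758.14│Inactive│50                
NYC   │$67.66  │Inactive│43                
>ydney│$1827.51│Pending │64                
Sydney│$988.18 │Pending │53                
                                           
                                           
                                           
                                           
                                           
                                           
                                           
                                           
                                           
                                           


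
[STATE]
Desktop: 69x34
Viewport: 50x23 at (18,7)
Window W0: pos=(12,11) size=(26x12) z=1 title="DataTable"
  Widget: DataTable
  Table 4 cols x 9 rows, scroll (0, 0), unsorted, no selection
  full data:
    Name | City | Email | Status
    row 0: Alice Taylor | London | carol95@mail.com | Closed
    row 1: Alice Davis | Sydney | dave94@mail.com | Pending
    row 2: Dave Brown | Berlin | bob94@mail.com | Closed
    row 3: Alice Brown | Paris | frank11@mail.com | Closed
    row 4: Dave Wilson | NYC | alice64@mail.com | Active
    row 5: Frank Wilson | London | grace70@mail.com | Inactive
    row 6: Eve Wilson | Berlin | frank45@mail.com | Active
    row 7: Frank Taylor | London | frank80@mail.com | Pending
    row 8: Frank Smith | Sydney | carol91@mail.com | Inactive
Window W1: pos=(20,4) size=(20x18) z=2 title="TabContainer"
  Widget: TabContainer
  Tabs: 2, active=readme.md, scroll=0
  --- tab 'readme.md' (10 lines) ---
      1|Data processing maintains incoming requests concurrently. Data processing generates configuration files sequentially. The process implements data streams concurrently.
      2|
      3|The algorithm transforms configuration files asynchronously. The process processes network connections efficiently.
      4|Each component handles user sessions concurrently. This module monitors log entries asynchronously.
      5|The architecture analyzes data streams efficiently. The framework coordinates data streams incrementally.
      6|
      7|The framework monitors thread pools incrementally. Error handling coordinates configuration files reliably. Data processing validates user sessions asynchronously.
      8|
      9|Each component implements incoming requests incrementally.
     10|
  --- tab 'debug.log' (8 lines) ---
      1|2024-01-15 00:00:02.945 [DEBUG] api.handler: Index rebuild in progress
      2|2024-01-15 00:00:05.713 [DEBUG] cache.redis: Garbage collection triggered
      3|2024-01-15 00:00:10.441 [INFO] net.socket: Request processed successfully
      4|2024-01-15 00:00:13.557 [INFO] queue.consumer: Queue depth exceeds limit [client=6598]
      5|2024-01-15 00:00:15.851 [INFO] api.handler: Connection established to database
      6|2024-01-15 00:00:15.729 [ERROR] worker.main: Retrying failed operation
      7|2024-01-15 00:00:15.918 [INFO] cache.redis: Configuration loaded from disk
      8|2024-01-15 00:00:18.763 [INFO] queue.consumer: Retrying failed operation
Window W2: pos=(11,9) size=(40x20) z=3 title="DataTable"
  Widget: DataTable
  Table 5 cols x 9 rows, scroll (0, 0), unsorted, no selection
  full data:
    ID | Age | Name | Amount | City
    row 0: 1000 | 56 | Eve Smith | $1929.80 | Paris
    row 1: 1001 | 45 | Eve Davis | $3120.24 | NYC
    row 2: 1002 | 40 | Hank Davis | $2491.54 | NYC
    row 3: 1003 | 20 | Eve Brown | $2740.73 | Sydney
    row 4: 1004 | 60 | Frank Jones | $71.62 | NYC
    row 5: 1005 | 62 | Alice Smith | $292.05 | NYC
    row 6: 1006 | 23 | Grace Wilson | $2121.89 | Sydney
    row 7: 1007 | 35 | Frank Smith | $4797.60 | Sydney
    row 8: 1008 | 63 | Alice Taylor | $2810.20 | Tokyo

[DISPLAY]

  ┃[readme.md]│ debug┃                            
  ┃──────────────────┃                            
━━━━━━━━━━━━━━━━━━━━━━━━━━━━━━━━┓                 
able                            ┃                 
────────────────────────────────┨                 
ge│Name        │Amount  │City   ┃                 
──┼────────────┼────────┼────── ┃                 
6 │Eve Smith   │$1929.80│Paris  ┃                 
5 │Eve Davis   │$3120.24│NYC    ┃                 
0 │Hank Davis  │$2491.54│NYC    ┃                 
0 │Eve Brown   │$2740.73│Sydney ┃                 
0 │Frank Jones │$71.62  │NYC    ┃                 
2 │Alice Smith │$292.05 │NYC    ┃                 
3 │Grace Wilson│$2121.89│Sydney ┃                 
5 │Frank Smith │$4797.60│Sydney ┃                 
3 │Alice Taylor│$2810.20│Tokyo  ┃                 
                                ┃                 
                                ┃                 
                                ┃                 
                                ┃                 
                                ┃                 
━━━━━━━━━━━━━━━━━━━━━━━━━━━━━━━━┛                 
                                                  


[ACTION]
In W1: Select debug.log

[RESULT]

  ┃ readme.md │[debug┃                            
  ┃──────────────────┃                            
━━━━━━━━━━━━━━━━━━━━━━━━━━━━━━━━┓                 
able                            ┃                 
────────────────────────────────┨                 
ge│Name        │Amount  │City   ┃                 
──┼────────────┼────────┼────── ┃                 
6 │Eve Smith   │$1929.80│Paris  ┃                 
5 │Eve Davis   │$3120.24│NYC    ┃                 
0 │Hank Davis  │$2491.54│NYC    ┃                 
0 │Eve Brown   │$2740.73│Sydney ┃                 
0 │Frank Jones │$71.62  │NYC    ┃                 
2 │Alice Smith │$292.05 │NYC    ┃                 
3 │Grace Wilson│$2121.89│Sydney ┃                 
5 │Frank Smith │$4797.60│Sydney ┃                 
3 │Alice Taylor│$2810.20│Tokyo  ┃                 
                                ┃                 
                                ┃                 
                                ┃                 
                                ┃                 
                                ┃                 
━━━━━━━━━━━━━━━━━━━━━━━━━━━━━━━━┛                 
                                                  


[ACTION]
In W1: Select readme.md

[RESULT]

  ┃[readme.md]│ debug┃                            
  ┃──────────────────┃                            
━━━━━━━━━━━━━━━━━━━━━━━━━━━━━━━━┓                 
able                            ┃                 
────────────────────────────────┨                 
ge│Name        │Amount  │City   ┃                 
──┼────────────┼────────┼────── ┃                 
6 │Eve Smith   │$1929.80│Paris  ┃                 
5 │Eve Davis   │$3120.24│NYC    ┃                 
0 │Hank Davis  │$2491.54│NYC    ┃                 
0 │Eve Brown   │$2740.73│Sydney ┃                 
0 │Frank Jones │$71.62  │NYC    ┃                 
2 │Alice Smith │$292.05 │NYC    ┃                 
3 │Grace Wilson│$2121.89│Sydney ┃                 
5 │Frank Smith │$4797.60│Sydney ┃                 
3 │Alice Taylor│$2810.20│Tokyo  ┃                 
                                ┃                 
                                ┃                 
                                ┃                 
                                ┃                 
                                ┃                 
━━━━━━━━━━━━━━━━━━━━━━━━━━━━━━━━┛                 
                                                  


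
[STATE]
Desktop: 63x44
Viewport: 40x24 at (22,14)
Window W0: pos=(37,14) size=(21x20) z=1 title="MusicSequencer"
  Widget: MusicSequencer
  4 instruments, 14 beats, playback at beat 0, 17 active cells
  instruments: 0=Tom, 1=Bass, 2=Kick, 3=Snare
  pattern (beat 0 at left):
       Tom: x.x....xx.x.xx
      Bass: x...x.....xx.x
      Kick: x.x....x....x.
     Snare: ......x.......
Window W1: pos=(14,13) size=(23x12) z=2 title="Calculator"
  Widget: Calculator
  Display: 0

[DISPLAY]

ator          ┃┏━━━━━━━━━━━━━━━━━━━┓    
──────────────┨┃ MusicSequencer    ┃    
             0┃┠───────────────────┨    
─┬───┬───┐    ┃┃      ▼123456789012┃    
 │ 9 │ ÷ │    ┃┃   Tom█·█····██·█·█┃    
─┼───┼───┤    ┃┃  Bass█···█·····██·┃    
 │ 6 │ × │    ┃┃  Kick█·█····█····█┃    
─┼───┼───┤    ┃┃ Snare······█······┃    
 │ 3 │ - │    ┃┃                   ┃    
─┴───┴───┘    ┃┃                   ┃    
━━━━━━━━━━━━━━┛┃                   ┃    
               ┃                   ┃    
               ┃                   ┃    
               ┃                   ┃    
               ┃                   ┃    
               ┃                   ┃    
               ┃                   ┃    
               ┃                   ┃    
               ┃                   ┃    
               ┗━━━━━━━━━━━━━━━━━━━┛    
                                        
                                        
                                        
                                        


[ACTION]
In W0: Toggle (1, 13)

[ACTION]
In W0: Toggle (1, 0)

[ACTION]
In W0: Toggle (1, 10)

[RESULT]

ator          ┃┏━━━━━━━━━━━━━━━━━━━┓    
──────────────┨┃ MusicSequencer    ┃    
             0┃┠───────────────────┨    
─┬───┬───┐    ┃┃      ▼123456789012┃    
 │ 9 │ ÷ │    ┃┃   Tom█·█····██·█·█┃    
─┼───┼───┤    ┃┃  Bass····█······█·┃    
 │ 6 │ × │    ┃┃  Kick█·█····█····█┃    
─┼───┼───┤    ┃┃ Snare······█······┃    
 │ 3 │ - │    ┃┃                   ┃    
─┴───┴───┘    ┃┃                   ┃    
━━━━━━━━━━━━━━┛┃                   ┃    
               ┃                   ┃    
               ┃                   ┃    
               ┃                   ┃    
               ┃                   ┃    
               ┃                   ┃    
               ┃                   ┃    
               ┃                   ┃    
               ┃                   ┃    
               ┗━━━━━━━━━━━━━━━━━━━┛    
                                        
                                        
                                        
                                        


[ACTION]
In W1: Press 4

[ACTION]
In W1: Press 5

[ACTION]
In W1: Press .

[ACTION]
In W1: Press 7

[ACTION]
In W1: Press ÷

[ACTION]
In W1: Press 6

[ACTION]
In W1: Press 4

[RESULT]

ator          ┃┏━━━━━━━━━━━━━━━━━━━┓    
──────────────┨┃ MusicSequencer    ┃    
            64┃┠───────────────────┨    
─┬───┬───┐    ┃┃      ▼123456789012┃    
 │ 9 │ ÷ │    ┃┃   Tom█·█····██·█·█┃    
─┼───┼───┤    ┃┃  Bass····█······█·┃    
 │ 6 │ × │    ┃┃  Kick█·█····█····█┃    
─┼───┼───┤    ┃┃ Snare······█······┃    
 │ 3 │ - │    ┃┃                   ┃    
─┴───┴───┘    ┃┃                   ┃    
━━━━━━━━━━━━━━┛┃                   ┃    
               ┃                   ┃    
               ┃                   ┃    
               ┃                   ┃    
               ┃                   ┃    
               ┃                   ┃    
               ┃                   ┃    
               ┃                   ┃    
               ┃                   ┃    
               ┗━━━━━━━━━━━━━━━━━━━┛    
                                        
                                        
                                        
                                        
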